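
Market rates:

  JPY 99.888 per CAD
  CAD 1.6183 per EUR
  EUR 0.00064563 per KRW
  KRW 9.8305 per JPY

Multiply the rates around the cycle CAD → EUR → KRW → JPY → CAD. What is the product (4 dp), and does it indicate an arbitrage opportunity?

0.9747 (arbitrage exists)

Around CAD → EUR → KRW → JPY → CAD: 1 ÷ 1.6183 ÷ 0.00064563 ÷ 9.8305 ÷ 99.888 = 0.974694
Product < 1; profitable direction is CAD → JPY → KRW → EUR → CAD.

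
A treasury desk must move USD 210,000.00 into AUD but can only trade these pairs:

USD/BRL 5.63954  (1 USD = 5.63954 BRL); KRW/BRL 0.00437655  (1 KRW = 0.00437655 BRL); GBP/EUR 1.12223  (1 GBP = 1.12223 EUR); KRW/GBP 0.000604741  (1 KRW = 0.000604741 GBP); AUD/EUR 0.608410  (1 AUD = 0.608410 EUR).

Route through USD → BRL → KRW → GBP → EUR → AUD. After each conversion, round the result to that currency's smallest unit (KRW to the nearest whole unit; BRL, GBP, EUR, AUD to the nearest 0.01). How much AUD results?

USD 210,000.00 × 5.63954 = BRL 1,184,303.40
BRL 1,184,303.40 ÷ 0.00437655 = KRW 270,602,050
KRW 270,602,050 × 0.000604741 = GBP 163,644.15
GBP 163,644.15 × 1.12223 = EUR 183,646.37
EUR 183,646.37 ÷ 0.608410 = AUD 301,846.40

AUD 301,846.40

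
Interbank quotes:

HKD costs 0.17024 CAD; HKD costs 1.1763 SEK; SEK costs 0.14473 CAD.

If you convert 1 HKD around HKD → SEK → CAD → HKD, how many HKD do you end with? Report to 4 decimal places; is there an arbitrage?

Around HKD → SEK → CAD → HKD: 1 × 1.1763 × 0.14473 ÷ 0.17024 = 1.000035
Product ≈ 1 (deviation 0.003%, within rounding noise).

1.0000 (no arbitrage)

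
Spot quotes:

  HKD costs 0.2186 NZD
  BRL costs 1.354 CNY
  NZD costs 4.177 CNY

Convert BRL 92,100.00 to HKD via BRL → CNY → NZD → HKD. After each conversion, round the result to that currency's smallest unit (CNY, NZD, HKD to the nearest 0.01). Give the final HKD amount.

HKD 136,572.64

BRL 92,100.00 × 1.354 = CNY 124,703.40
CNY 124,703.40 ÷ 4.177 = NZD 29,854.78
NZD 29,854.78 ÷ 0.2186 = HKD 136,572.64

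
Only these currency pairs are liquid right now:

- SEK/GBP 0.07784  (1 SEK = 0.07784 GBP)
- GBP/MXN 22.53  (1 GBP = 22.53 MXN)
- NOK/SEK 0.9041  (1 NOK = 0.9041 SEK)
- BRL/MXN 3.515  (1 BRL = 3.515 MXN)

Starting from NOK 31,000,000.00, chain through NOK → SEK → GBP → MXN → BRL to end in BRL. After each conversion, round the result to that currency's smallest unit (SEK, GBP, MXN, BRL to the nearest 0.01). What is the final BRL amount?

BRL 13,983,531.08

NOK 31,000,000.00 × 0.9041 = SEK 28,027,100.00
SEK 28,027,100.00 × 0.07784 = GBP 2,181,629.46
GBP 2,181,629.46 × 22.53 = MXN 49,152,111.73
MXN 49,152,111.73 ÷ 3.515 = BRL 13,983,531.08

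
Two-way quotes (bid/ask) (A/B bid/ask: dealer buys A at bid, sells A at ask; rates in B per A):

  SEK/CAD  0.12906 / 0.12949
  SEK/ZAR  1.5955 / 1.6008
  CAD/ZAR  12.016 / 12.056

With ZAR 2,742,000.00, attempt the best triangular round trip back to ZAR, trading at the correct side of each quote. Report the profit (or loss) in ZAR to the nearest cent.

Net profit: ZAR 60,365.57

Best loop ZAR → CAD → SEK → ZAR:
ZAR 2,742,000.00 ÷ 12.056 (buy CAD at ask) = CAD 227,438.62
CAD 227,438.62 ÷ 0.12949 (buy SEK at ask) = SEK 1,756,418.41
SEK 1,756,418.41 × 1.5955 (sell SEK at bid) = ZAR 2,802,365.57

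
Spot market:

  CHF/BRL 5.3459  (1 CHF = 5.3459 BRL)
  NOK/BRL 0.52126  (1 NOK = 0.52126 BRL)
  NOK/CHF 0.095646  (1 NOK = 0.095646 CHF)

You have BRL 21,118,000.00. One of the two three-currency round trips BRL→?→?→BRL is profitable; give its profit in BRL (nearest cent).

Profitable loop is BRL → CHF → NOK → BRL:
BRL 21,118,000.00 ÷ 5.3459 = CHF 3,950,317.07
CHF 3,950,317.07 ÷ 0.095646 = NOK 41,301,435.14
NOK 41,301,435.14 × 0.52126 = BRL 21,528,786.08
Profit = BRL 21,528,786.08 − BRL 21,118,000.00

Profit: BRL 410,786.08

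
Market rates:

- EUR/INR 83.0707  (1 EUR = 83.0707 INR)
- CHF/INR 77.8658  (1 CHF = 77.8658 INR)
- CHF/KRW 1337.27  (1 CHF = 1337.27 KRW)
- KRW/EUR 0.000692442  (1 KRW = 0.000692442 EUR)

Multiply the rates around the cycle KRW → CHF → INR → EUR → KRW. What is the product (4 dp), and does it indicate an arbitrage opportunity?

1.0123 (arbitrage exists)

Around KRW → CHF → INR → EUR → KRW: 1 ÷ 1337.27 × 77.8658 ÷ 83.0707 ÷ 0.000692442 = 1.012270
Product > 1; profitable direction is KRW → CHF → INR → EUR → KRW.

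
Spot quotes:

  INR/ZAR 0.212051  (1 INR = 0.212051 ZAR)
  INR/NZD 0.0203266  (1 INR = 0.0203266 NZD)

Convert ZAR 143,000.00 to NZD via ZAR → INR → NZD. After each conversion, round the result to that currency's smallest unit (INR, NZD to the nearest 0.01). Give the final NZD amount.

ZAR 143,000.00 ÷ 0.212051 = INR 674,366.07
INR 674,366.07 × 0.0203266 = NZD 13,707.57

NZD 13,707.57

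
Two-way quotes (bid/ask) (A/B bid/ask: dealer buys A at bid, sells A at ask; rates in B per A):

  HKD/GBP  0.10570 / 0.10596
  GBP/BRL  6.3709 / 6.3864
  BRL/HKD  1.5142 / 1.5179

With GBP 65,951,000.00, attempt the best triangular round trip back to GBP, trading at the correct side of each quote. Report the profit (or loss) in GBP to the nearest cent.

Net profit: GBP 1,297,159.46

Best loop GBP → BRL → HKD → GBP:
GBP 65,951,000.00 × 6.3709 (sell GBP at bid) = BRL 420,167,225.90
BRL 420,167,225.90 × 1.5142 (sell BRL at bid) = HKD 636,217,213.46
HKD 636,217,213.46 × 0.10570 (sell HKD at bid) = GBP 67,248,159.46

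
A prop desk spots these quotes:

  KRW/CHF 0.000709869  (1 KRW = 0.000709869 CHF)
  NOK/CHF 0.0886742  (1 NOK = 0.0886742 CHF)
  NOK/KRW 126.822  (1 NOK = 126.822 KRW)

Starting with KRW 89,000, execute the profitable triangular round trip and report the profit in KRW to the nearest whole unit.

Profitable loop is KRW → CHF → NOK → KRW:
KRW 89,000 × 0.000709869 = CHF 63.18
CHF 63.18 ÷ 0.0886742 = NOK 712.48
NOK 712.48 × 126.822 = KRW 90,358
Profit = KRW 90,358 − KRW 89,000

Profit: KRW 1,358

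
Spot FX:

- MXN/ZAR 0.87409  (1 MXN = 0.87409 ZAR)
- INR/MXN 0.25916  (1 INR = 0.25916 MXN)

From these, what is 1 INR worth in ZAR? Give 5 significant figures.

INR/ZAR = 0.22653

1 INR × 0.25916 = 0.25916 MXN
0.25916 MXN × 0.87409 = 0.226529 ZAR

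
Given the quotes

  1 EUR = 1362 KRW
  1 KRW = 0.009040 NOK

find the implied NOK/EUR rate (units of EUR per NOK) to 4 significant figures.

1 NOK ÷ 0.009040 = 110.619 KRW
110.619 KRW ÷ 1362 = 0.0812184 EUR

NOK/EUR = 0.08122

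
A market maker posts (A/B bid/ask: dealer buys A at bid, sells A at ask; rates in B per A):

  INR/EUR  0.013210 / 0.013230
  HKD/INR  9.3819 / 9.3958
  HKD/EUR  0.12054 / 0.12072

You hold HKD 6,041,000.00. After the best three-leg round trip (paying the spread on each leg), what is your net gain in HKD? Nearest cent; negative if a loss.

Best loop HKD → INR → EUR → HKD:
HKD 6,041,000.00 × 9.3819 (sell HKD at bid) = INR 56,676,057.90
INR 56,676,057.90 × 0.013210 (sell INR at bid) = EUR 748,690.72
EUR 748,690.72 ÷ 0.12072 (buy HKD at ask) = HKD 6,201,878.11

Net profit: HKD 160,878.11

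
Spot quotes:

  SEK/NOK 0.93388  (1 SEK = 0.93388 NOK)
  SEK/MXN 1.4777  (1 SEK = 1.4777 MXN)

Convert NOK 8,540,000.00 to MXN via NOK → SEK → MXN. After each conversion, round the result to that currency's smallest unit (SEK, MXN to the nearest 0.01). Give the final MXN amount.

NOK 8,540,000.00 ÷ 0.93388 = SEK 9,144,643.85
SEK 9,144,643.85 × 1.4777 = MXN 13,513,040.22

MXN 13,513,040.22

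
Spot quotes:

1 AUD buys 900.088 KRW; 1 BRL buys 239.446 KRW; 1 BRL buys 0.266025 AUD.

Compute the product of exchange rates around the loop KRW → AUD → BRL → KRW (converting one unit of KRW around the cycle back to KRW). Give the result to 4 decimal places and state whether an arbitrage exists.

1.0000 (no arbitrage)

Around KRW → AUD → BRL → KRW: 1 ÷ 900.088 ÷ 0.266025 × 239.446 = 1.000000
Product ≈ 1 (deviation 0.000%, within rounding noise).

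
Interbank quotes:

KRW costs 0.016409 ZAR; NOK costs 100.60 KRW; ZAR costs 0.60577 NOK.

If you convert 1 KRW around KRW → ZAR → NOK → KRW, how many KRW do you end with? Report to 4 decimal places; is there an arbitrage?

Around KRW → ZAR → NOK → KRW: 1 × 0.016409 × 0.60577 × 100.60 = 0.999972
Product ≈ 1 (deviation 0.003%, within rounding noise).

1.0000 (no arbitrage)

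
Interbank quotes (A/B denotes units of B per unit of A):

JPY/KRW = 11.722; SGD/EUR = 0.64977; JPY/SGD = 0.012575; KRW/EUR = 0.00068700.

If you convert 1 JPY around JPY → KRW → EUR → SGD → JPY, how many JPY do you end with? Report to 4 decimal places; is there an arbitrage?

Around JPY → KRW → EUR → SGD → JPY: 1 × 11.722 × 0.00068700 ÷ 0.64977 ÷ 0.012575 = 0.985578
Product < 1; profitable direction is JPY → SGD → EUR → KRW → JPY.

0.9856 (arbitrage exists)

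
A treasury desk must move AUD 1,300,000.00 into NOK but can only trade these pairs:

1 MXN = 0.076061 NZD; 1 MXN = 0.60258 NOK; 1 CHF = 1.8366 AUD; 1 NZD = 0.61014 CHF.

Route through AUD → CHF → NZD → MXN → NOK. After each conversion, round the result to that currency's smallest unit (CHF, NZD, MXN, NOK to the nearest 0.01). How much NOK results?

NOK 9,190,771.34

AUD 1,300,000.00 ÷ 1.8366 = CHF 707,829.69
CHF 707,829.69 ÷ 0.61014 = NZD 1,160,110.29
NZD 1,160,110.29 ÷ 0.076061 = MXN 15,252,367.05
MXN 15,252,367.05 × 0.60258 = NOK 9,190,771.34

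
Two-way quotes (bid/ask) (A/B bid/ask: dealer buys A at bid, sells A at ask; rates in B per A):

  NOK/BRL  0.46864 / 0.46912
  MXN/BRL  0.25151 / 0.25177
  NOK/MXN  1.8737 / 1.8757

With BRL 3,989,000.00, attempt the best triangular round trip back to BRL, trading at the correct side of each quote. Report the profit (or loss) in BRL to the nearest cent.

Best loop BRL → NOK → MXN → BRL:
BRL 3,989,000.00 ÷ 0.46912 (buy NOK at ask) = NOK 8,503,154.84
NOK 8,503,154.84 × 1.8737 (sell NOK at bid) = MXN 15,932,361.23
MXN 15,932,361.23 × 0.25151 (sell MXN at bid) = BRL 4,007,148.17

Net profit: BRL 18,148.17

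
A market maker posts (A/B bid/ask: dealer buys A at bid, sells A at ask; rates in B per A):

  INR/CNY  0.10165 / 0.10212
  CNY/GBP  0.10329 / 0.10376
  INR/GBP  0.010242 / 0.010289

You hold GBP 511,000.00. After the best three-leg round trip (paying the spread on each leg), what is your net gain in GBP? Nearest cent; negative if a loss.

Best loop GBP → INR → CNY → GBP:
GBP 511,000.00 ÷ 0.010289 (buy INR at ask) = INR 49,664,690.45
INR 49,664,690.45 × 0.10165 (sell INR at bid) = CNY 5,048,415.78
CNY 5,048,415.78 × 0.10329 (sell CNY at bid) = GBP 521,450.87

Net profit: GBP 10,450.87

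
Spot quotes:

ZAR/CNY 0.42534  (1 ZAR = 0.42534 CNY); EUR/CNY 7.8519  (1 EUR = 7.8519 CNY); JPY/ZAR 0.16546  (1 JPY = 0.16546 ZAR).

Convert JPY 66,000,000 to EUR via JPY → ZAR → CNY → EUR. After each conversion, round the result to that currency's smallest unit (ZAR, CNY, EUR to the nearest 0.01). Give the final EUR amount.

JPY 66,000,000 × 0.16546 = ZAR 10,920,360.00
ZAR 10,920,360.00 × 0.42534 = CNY 4,644,865.92
CNY 4,644,865.92 ÷ 7.8519 = EUR 591,559.48

EUR 591,559.48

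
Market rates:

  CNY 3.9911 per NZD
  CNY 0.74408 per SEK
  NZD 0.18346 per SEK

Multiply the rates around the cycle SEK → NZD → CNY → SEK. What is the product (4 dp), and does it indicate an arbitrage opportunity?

0.9840 (arbitrage exists)

Around SEK → NZD → CNY → SEK: 1 × 0.18346 × 3.9911 ÷ 0.74408 = 0.984044
Product < 1; profitable direction is SEK → CNY → NZD → SEK.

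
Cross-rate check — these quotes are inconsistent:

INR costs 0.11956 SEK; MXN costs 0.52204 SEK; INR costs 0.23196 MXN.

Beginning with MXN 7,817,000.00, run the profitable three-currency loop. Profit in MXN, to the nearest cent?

Profitable loop is MXN → SEK → INR → MXN:
MXN 7,817,000.00 × 0.52204 = SEK 4,080,786.68
SEK 4,080,786.68 ÷ 0.11956 = INR 34,131,705.25
INR 34,131,705.25 × 0.23196 = MXN 7,917,190.35
Profit = MXN 7,917,190.35 − MXN 7,817,000.00

Profit: MXN 100,190.35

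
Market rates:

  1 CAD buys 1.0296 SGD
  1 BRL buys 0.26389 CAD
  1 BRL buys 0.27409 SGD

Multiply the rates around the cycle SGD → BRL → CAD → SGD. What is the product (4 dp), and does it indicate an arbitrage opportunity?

Around SGD → BRL → CAD → SGD: 1 ÷ 0.27409 × 0.26389 × 1.0296 = 0.991284
Product < 1; profitable direction is SGD → CAD → BRL → SGD.

0.9913 (arbitrage exists)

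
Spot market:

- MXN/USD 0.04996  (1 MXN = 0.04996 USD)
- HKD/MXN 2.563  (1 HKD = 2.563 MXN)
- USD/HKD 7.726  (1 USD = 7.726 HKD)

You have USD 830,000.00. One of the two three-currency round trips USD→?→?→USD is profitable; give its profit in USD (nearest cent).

Profit: USD 8,981.44

Profitable loop is USD → MXN → HKD → USD:
USD 830,000.00 ÷ 0.04996 = MXN 16,613,290.63
MXN 16,613,290.63 ÷ 2.563 = HKD 6,481,970.59
HKD 6,481,970.59 ÷ 7.726 = USD 838,981.44
Profit = USD 838,981.44 − USD 830,000.00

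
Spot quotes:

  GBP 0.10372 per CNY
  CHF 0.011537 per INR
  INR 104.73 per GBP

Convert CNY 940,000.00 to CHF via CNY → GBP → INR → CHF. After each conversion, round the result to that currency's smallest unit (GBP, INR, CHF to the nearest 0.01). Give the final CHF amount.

CNY 940,000.00 × 0.10372 = GBP 97,496.80
GBP 97,496.80 × 104.73 = INR 10,210,839.86
INR 10,210,839.86 × 0.011537 = CHF 117,802.46

CHF 117,802.46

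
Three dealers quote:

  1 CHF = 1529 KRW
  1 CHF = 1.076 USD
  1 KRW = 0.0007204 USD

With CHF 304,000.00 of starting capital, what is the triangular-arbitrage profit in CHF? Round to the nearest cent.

Profitable loop is CHF → KRW → USD → CHF:
CHF 304,000.00 × 1529 = KRW 464,816,000
KRW 464,816,000 × 0.0007204 = USD 334,853.45
USD 334,853.45 ÷ 1.076 = CHF 311,202.09
Profit = CHF 311,202.09 − CHF 304,000.00

Profit: CHF 7,202.09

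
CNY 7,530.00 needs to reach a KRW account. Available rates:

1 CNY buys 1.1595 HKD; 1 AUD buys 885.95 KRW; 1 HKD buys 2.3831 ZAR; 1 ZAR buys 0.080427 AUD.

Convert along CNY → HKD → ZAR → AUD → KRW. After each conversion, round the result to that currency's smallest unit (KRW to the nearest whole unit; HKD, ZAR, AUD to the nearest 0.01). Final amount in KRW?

CNY 7,530.00 × 1.1595 = HKD 8,731.03
HKD 8,731.03 × 2.3831 = ZAR 20,806.92
ZAR 20,806.92 × 0.080427 = AUD 1,673.44
AUD 1,673.44 × 885.95 = KRW 1,482,584

KRW 1,482,584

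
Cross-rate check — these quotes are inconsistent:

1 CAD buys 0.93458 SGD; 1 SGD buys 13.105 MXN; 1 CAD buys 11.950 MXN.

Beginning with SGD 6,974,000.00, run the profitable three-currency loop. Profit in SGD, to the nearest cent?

Profit: SGD 173,720.24

Profitable loop is SGD → MXN → CAD → SGD:
SGD 6,974,000.00 × 13.105 = MXN 91,394,270.00
MXN 91,394,270.00 ÷ 11.950 = CAD 7,648,056.07
CAD 7,648,056.07 × 0.93458 = SGD 7,147,720.24
Profit = SGD 7,147,720.24 − SGD 6,974,000.00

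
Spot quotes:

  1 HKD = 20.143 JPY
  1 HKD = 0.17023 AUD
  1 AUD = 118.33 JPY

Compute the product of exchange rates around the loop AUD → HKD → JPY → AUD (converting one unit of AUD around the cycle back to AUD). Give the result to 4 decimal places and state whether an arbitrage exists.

1.0000 (no arbitrage)

Around AUD → HKD → JPY → AUD: 1 ÷ 0.17023 × 20.143 ÷ 118.33 = 0.999984
Product ≈ 1 (deviation 0.002%, within rounding noise).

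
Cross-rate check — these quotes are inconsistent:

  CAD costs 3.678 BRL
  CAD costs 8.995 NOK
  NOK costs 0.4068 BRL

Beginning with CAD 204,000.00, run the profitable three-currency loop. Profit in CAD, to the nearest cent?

Profit: CAD 1,050.00

Profitable loop is CAD → BRL → NOK → CAD:
CAD 204,000.00 × 3.678 = BRL 750,312.00
BRL 750,312.00 ÷ 0.4068 = NOK 1,844,424.78
NOK 1,844,424.78 ÷ 8.995 = CAD 205,050.00
Profit = CAD 205,050.00 − CAD 204,000.00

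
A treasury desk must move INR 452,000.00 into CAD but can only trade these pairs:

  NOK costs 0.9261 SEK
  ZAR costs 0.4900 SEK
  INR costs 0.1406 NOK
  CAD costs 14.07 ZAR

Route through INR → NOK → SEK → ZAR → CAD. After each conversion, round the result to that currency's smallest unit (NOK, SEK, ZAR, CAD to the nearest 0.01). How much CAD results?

INR 452,000.00 × 0.1406 = NOK 63,551.20
NOK 63,551.20 × 0.9261 = SEK 58,854.77
SEK 58,854.77 ÷ 0.4900 = ZAR 120,111.78
ZAR 120,111.78 ÷ 14.07 = CAD 8,536.73

CAD 8,536.73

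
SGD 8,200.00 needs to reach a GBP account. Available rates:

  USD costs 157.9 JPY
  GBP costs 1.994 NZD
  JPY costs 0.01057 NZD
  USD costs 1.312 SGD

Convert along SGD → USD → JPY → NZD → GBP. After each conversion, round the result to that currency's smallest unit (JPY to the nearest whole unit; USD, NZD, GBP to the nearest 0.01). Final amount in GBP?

GBP 5,231.33

SGD 8,200.00 ÷ 1.312 = USD 6,250.00
USD 6,250.00 × 157.9 = JPY 986,875
JPY 986,875 × 0.01057 = NZD 10,431.27
NZD 10,431.27 ÷ 1.994 = GBP 5,231.33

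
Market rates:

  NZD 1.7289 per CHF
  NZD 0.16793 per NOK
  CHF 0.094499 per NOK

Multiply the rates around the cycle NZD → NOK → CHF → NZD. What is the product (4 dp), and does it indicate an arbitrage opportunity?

Around NZD → NOK → CHF → NZD: 1 ÷ 0.16793 × 0.094499 × 1.7289 = 0.972901
Product < 1; profitable direction is NZD → CHF → NOK → NZD.

0.9729 (arbitrage exists)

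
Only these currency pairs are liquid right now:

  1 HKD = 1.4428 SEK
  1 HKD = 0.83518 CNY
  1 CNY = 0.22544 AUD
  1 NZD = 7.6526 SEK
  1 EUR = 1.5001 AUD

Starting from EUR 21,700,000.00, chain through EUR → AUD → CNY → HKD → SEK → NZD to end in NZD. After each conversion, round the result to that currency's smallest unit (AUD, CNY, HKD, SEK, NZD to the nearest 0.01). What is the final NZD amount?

EUR 21,700,000.00 × 1.5001 = AUD 32,552,170.00
AUD 32,552,170.00 ÷ 0.22544 = CNY 144,393,940.74
CNY 144,393,940.74 ÷ 0.83518 = HKD 172,889,605.52
HKD 172,889,605.52 × 1.4428 = SEK 249,445,122.84
SEK 249,445,122.84 ÷ 7.6526 = NZD 32,596,127.18

NZD 32,596,127.18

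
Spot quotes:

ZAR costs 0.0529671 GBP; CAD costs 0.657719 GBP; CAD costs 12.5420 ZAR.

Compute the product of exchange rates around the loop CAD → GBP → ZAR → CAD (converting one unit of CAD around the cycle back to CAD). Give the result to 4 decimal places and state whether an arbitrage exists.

Around CAD → GBP → ZAR → CAD: 1 × 0.657719 ÷ 0.0529671 ÷ 12.5420 = 0.990073
Product < 1; profitable direction is CAD → ZAR → GBP → CAD.

0.9901 (arbitrage exists)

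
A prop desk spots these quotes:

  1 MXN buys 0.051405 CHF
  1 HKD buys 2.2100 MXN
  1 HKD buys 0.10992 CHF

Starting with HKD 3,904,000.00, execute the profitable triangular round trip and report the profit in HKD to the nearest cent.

Profit: HKD 130,880.96

Profitable loop is HKD → MXN → CHF → HKD:
HKD 3,904,000.00 × 2.2100 = MXN 8,627,840.00
MXN 8,627,840.00 × 0.051405 = CHF 443,514.12
CHF 443,514.12 ÷ 0.10992 = HKD 4,034,880.96
Profit = HKD 4,034,880.96 − HKD 3,904,000.00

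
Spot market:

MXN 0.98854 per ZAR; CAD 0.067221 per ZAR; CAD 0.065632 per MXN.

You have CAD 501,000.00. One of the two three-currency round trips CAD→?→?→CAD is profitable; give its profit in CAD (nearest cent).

Profitable loop is CAD → MXN → ZAR → CAD:
CAD 501,000.00 ÷ 0.065632 = MXN 7,633,471.48
MXN 7,633,471.48 ÷ 0.98854 = ZAR 7,721,965.20
ZAR 7,721,965.20 × 0.067221 = CAD 519,078.22
Profit = CAD 519,078.22 − CAD 501,000.00

Profit: CAD 18,078.22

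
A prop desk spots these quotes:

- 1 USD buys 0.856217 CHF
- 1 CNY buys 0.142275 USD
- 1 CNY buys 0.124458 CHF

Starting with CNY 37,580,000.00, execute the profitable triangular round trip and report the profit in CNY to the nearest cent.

Profit: CNY 814,335.26

Profitable loop is CNY → CHF → USD → CNY:
CNY 37,580,000.00 × 0.124458 = CHF 4,677,131.64
CHF 4,677,131.64 ÷ 0.856217 = USD 5,462,554.05
USD 5,462,554.05 ÷ 0.142275 = CNY 38,394,335.26
Profit = CNY 38,394,335.26 − CNY 37,580,000.00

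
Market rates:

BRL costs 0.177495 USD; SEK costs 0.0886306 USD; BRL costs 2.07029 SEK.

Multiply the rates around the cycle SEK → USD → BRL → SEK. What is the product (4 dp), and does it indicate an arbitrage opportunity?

Around SEK → USD → BRL → SEK: 1 × 0.0886306 ÷ 0.177495 × 2.07029 = 1.033781
Product > 1; profitable direction is SEK → USD → BRL → SEK.

1.0338 (arbitrage exists)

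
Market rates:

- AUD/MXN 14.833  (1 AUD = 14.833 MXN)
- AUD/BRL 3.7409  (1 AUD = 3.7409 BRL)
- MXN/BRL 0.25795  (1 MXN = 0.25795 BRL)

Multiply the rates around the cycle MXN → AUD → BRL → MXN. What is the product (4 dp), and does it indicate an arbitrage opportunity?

0.9777 (arbitrage exists)

Around MXN → AUD → BRL → MXN: 1 ÷ 14.833 × 3.7409 ÷ 0.25795 = 0.977713
Product < 1; profitable direction is MXN → BRL → AUD → MXN.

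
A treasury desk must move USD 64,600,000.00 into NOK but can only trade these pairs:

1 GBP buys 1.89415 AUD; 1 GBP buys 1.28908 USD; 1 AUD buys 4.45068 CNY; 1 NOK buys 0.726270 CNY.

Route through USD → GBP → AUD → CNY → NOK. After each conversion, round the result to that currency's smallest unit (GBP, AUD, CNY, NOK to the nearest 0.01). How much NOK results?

NOK 581,694,933.03

USD 64,600,000.00 ÷ 1.28908 = GBP 50,113,259.07
GBP 50,113,259.07 × 1.89415 = AUD 94,922,029.67
AUD 94,922,029.67 × 4.45068 = CNY 422,467,579.01
CNY 422,467,579.01 ÷ 0.726270 = NOK 581,694,933.03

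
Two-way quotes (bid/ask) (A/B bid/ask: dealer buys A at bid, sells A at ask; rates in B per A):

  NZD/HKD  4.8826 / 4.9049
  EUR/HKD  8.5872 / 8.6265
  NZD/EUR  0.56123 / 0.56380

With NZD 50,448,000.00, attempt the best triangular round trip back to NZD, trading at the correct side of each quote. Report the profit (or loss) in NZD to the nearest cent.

Net profit: NZD 196,863.16

Best loop NZD → HKD → EUR → NZD:
NZD 50,448,000.00 × 4.8826 (sell NZD at bid) = HKD 246,317,404.80
HKD 246,317,404.80 ÷ 8.6265 (buy EUR at ask) = EUR 28,553,573.85
EUR 28,553,573.85 ÷ 0.56380 (buy NZD at ask) = NZD 50,644,863.16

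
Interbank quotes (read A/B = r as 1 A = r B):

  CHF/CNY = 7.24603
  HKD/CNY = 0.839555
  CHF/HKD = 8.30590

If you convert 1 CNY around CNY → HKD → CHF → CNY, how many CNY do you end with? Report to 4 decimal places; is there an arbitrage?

Around CNY → HKD → CHF → CNY: 1 ÷ 0.839555 ÷ 8.30590 × 7.24603 = 1.039117
Product > 1; profitable direction is CNY → HKD → CHF → CNY.

1.0391 (arbitrage exists)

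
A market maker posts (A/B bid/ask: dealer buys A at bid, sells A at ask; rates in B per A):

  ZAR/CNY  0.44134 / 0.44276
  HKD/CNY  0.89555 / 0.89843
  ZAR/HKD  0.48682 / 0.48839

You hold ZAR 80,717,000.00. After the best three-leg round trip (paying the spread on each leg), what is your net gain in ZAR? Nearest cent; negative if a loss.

Net profit: ZAR 470,149.70

Best loop ZAR → CNY → HKD → ZAR:
ZAR 80,717,000.00 × 0.44134 (sell ZAR at bid) = CNY 35,623,640.78
CNY 35,623,640.78 ÷ 0.89843 (buy HKD at ask) = HKD 39,650,992.04
HKD 39,650,992.04 ÷ 0.48839 (buy ZAR at ask) = ZAR 81,187,149.70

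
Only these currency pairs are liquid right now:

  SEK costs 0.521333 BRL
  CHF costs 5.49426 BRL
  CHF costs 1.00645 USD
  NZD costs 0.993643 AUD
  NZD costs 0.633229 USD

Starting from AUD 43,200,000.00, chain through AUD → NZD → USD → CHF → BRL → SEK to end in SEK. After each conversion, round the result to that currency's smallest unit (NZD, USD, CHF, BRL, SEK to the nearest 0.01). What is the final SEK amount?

AUD 43,200,000.00 ÷ 0.993643 = NZD 43,476,379.34
NZD 43,476,379.34 × 0.633229 = USD 27,530,504.21
USD 27,530,504.21 ÷ 1.00645 = CHF 27,354,070.46
CHF 27,354,070.46 × 5.49426 = BRL 150,290,375.17
BRL 150,290,375.17 ÷ 0.521333 = SEK 288,280,955.11

SEK 288,280,955.11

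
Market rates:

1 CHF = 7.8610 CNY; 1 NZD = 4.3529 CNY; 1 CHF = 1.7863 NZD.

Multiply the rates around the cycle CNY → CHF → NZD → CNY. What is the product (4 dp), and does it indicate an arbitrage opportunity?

0.9891 (arbitrage exists)

Around CNY → CHF → NZD → CNY: 1 ÷ 7.8610 × 1.7863 × 4.3529 = 0.989134
Product < 1; profitable direction is CNY → NZD → CHF → CNY.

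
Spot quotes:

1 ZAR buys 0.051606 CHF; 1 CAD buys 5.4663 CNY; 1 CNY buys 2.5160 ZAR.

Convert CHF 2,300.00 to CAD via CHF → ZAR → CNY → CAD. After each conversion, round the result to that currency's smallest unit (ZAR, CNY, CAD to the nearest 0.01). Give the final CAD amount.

CAD 3,240.59

CHF 2,300.00 ÷ 0.051606 = ZAR 44,568.46
ZAR 44,568.46 ÷ 2.5160 = CNY 17,714.01
CNY 17,714.01 ÷ 5.4663 = CAD 3,240.59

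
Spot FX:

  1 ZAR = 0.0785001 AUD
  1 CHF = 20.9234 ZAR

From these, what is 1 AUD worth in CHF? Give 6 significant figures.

1 AUD ÷ 0.0785001 = 12.7388 ZAR
12.7388 ZAR ÷ 20.9234 = 0.608832 CHF

AUD/CHF = 0.608832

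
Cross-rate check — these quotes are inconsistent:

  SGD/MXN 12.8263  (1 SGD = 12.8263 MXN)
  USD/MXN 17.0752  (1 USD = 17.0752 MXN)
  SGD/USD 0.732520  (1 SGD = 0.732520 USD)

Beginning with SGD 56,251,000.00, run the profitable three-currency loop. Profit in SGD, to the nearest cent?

Profit: SGD 1,431,802.88

Profitable loop is SGD → MXN → USD → SGD:
SGD 56,251,000.00 × 12.8263 = MXN 721,492,201.30
MXN 721,492,201.30 ÷ 17.0752 = USD 42,253,806.77
USD 42,253,806.77 ÷ 0.732520 = SGD 57,682,802.88
Profit = SGD 57,682,802.88 − SGD 56,251,000.00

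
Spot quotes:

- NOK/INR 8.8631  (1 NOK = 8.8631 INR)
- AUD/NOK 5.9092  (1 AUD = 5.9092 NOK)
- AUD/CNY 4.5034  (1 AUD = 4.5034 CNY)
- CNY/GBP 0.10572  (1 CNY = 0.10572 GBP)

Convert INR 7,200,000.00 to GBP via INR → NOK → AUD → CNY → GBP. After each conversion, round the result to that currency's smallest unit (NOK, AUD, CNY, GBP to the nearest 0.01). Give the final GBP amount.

INR 7,200,000.00 ÷ 8.8631 = NOK 812,356.85
NOK 812,356.85 ÷ 5.9092 = AUD 137,473.24
AUD 137,473.24 × 4.5034 = CNY 619,096.99
CNY 619,096.99 × 0.10572 = GBP 65,450.93

GBP 65,450.93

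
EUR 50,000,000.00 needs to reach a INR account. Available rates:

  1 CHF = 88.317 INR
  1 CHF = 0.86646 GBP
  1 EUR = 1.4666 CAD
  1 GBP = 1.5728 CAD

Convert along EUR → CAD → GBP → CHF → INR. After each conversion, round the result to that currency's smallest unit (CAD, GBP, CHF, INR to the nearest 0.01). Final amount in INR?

INR 4,752,301,375.45

EUR 50,000,000.00 × 1.4666 = CAD 73,330,000.00
CAD 73,330,000.00 ÷ 1.5728 = GBP 46,623,855.54
GBP 46,623,855.54 ÷ 0.86646 = CHF 53,809,587.91
CHF 53,809,587.91 × 88.317 = INR 4,752,301,375.45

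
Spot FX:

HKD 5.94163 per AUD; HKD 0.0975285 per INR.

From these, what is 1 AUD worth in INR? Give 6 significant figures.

AUD/INR = 60.9220

1 AUD × 5.94163 = 5.94163 HKD
5.94163 HKD ÷ 0.0975285 = 60.922 INR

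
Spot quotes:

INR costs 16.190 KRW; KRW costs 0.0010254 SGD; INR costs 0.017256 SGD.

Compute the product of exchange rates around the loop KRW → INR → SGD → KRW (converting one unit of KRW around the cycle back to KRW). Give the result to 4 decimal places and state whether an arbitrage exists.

1.0394 (arbitrage exists)

Around KRW → INR → SGD → KRW: 1 ÷ 16.190 × 0.017256 ÷ 0.0010254 = 1.039441
Product > 1; profitable direction is KRW → INR → SGD → KRW.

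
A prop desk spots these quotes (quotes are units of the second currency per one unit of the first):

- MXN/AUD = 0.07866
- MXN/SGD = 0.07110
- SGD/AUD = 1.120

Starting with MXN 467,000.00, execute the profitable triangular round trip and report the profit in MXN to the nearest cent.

Profitable loop is MXN → SGD → AUD → MXN:
MXN 467,000.00 × 0.07110 = SGD 33,203.70
SGD 33,203.70 × 1.120 = AUD 37,188.14
AUD 37,188.14 ÷ 0.07866 = MXN 472,770.71
Profit = MXN 472,770.71 − MXN 467,000.00

Profit: MXN 5,770.71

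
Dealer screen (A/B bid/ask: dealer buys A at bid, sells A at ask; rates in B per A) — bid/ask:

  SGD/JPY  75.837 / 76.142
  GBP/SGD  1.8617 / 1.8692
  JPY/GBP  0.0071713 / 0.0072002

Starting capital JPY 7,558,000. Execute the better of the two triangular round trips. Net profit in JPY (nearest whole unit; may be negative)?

Net profit: JPY 94,364

Best loop JPY → GBP → SGD → JPY:
JPY 7,558,000 × 0.0071713 (sell JPY at bid) = GBP 54,200.69
GBP 54,200.69 × 1.8617 (sell GBP at bid) = SGD 100,905.42
SGD 100,905.42 × 75.837 (sell SGD at bid) = JPY 7,652,364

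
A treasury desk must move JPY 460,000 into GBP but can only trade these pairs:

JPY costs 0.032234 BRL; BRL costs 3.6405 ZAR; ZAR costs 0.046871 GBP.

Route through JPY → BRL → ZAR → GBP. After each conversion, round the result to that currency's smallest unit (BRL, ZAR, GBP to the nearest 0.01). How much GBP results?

GBP 2,530.10

JPY 460,000 × 0.032234 = BRL 14,827.64
BRL 14,827.64 × 3.6405 = ZAR 53,980.02
ZAR 53,980.02 × 0.046871 = GBP 2,530.10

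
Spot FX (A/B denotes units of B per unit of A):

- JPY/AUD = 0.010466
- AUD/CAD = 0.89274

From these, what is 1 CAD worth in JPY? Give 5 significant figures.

CAD/JPY = 107.03

1 CAD ÷ 0.89274 = 1.12015 AUD
1.12015 AUD ÷ 0.010466 = 107.027 JPY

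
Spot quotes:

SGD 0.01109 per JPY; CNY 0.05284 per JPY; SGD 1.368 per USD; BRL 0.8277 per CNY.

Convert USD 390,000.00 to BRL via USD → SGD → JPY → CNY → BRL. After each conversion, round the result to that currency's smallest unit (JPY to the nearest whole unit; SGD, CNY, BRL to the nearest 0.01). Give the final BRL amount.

BRL 2,104,044.53

USD 390,000.00 × 1.368 = SGD 533,520.00
SGD 533,520.00 ÷ 0.01109 = JPY 48,108,206
JPY 48,108,206 × 0.05284 = CNY 2,542,037.61
CNY 2,542,037.61 × 0.8277 = BRL 2,104,044.53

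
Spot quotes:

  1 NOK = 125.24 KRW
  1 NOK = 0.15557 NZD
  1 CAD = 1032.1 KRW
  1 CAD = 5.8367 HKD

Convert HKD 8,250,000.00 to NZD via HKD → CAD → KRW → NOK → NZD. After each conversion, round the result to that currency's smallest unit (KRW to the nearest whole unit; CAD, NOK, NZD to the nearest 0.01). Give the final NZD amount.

HKD 8,250,000.00 ÷ 5.8367 = CAD 1,413,469.94
CAD 1,413,469.94 × 1032.1 = KRW 1,458,842,325
KRW 1,458,842,325 ÷ 125.24 = NOK 11,648,373.72
NOK 11,648,373.72 × 0.15557 = NZD 1,812,137.50

NZD 1,812,137.50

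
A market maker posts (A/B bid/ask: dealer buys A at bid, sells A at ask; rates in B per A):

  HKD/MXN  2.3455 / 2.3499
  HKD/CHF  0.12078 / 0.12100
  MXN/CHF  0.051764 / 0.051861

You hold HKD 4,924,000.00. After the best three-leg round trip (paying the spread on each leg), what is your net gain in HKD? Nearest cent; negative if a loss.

Best loop HKD → MXN → CHF → HKD:
HKD 4,924,000.00 × 2.3455 (sell HKD at bid) = MXN 11,549,242.00
MXN 11,549,242.00 × 0.051764 (sell MXN at bid) = CHF 597,834.96
CHF 597,834.96 ÷ 0.12100 (buy HKD at ask) = HKD 4,940,784.82

Net profit: HKD 16,784.82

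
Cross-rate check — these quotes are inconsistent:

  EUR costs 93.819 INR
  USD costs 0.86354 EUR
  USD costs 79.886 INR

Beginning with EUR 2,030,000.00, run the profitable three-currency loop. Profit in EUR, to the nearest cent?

Profitable loop is EUR → INR → USD → EUR:
EUR 2,030,000.00 × 93.819 = INR 190,452,570.00
INR 190,452,570.00 ÷ 79.886 = USD 2,384,054.40
USD 2,384,054.40 × 0.86354 = EUR 2,058,726.34
Profit = EUR 2,058,726.34 − EUR 2,030,000.00

Profit: EUR 28,726.34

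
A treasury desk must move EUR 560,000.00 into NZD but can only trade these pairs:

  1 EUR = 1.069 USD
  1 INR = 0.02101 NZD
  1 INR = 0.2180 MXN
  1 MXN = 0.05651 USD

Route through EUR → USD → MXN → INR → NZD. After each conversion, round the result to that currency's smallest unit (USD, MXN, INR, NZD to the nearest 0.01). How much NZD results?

NZD 1,020,962.95

EUR 560,000.00 × 1.069 = USD 598,640.00
USD 598,640.00 ÷ 0.05651 = MXN 10,593,523.27
MXN 10,593,523.27 ÷ 0.2180 = INR 48,594,143.44
INR 48,594,143.44 × 0.02101 = NZD 1,020,962.95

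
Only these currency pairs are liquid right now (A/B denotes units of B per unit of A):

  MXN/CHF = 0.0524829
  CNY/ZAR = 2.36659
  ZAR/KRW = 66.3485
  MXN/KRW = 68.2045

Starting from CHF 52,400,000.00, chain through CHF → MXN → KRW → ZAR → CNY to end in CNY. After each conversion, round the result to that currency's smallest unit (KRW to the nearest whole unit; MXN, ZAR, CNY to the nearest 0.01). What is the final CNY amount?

CNY 433,682,959.68

CHF 52,400,000.00 ÷ 0.0524829 = MXN 998,420,437.90
MXN 998,420,437.90 × 68.2045 = KRW 68,096,766,757
KRW 68,096,766,757 ÷ 66.3485 = ZAR 1,026,349,755.56
ZAR 1,026,349,755.56 ÷ 2.36659 = CNY 433,682,959.68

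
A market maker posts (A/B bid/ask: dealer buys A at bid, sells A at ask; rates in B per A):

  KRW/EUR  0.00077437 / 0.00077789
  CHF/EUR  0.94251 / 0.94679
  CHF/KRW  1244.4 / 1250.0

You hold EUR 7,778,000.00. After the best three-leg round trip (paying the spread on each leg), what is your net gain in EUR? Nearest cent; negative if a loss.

Best loop EUR → CHF → KRW → EUR:
EUR 7,778,000.00 ÷ 0.94679 (buy CHF at ask) = CHF 8,215,126.90
CHF 8,215,126.90 × 1244.4 (sell CHF at bid) = KRW 10,222,903,917
KRW 10,222,903,917 × 0.00077437 (sell KRW at bid) = EUR 7,916,310.11

Net profit: EUR 138,310.11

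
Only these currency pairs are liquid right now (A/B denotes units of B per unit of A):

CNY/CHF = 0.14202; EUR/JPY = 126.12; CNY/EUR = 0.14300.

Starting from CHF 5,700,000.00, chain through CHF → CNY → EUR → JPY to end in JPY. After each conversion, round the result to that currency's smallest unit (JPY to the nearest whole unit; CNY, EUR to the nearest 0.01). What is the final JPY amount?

JPY 723,844,614

CHF 5,700,000.00 ÷ 0.14202 = CNY 40,135,192.23
CNY 40,135,192.23 × 0.14300 = EUR 5,739,332.49
EUR 5,739,332.49 × 126.12 = JPY 723,844,614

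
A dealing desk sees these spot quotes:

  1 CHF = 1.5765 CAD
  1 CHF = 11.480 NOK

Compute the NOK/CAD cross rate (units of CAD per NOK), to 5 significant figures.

NOK/CAD = 0.13733

1 NOK ÷ 11.480 = 0.087108 CHF
0.087108 CHF × 1.5765 = 0.137326 CAD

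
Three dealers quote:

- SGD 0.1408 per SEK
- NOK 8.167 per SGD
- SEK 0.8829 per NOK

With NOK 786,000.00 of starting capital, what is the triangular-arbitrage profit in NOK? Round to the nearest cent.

Profit: NOK 11,993.35

Profitable loop is NOK → SEK → SGD → NOK:
NOK 786,000.00 × 0.8829 = SEK 693,959.40
SEK 693,959.40 × 0.1408 = SGD 97,709.48
SGD 97,709.48 × 8.167 = NOK 797,993.35
Profit = NOK 797,993.35 − NOK 786,000.00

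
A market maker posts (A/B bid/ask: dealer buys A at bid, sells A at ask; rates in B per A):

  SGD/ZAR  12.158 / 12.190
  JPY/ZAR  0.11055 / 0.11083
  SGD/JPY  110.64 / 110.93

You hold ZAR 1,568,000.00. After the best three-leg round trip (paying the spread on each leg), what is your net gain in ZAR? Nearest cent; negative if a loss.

Net profit: ZAR 5,306.25

Best loop ZAR → SGD → JPY → ZAR:
ZAR 1,568,000.00 ÷ 12.190 (buy SGD at ask) = SGD 128,630.02
SGD 128,630.02 × 110.64 (sell SGD at bid) = JPY 14,231,626
JPY 14,231,626 × 0.11055 (sell JPY at bid) = ZAR 1,573,306.25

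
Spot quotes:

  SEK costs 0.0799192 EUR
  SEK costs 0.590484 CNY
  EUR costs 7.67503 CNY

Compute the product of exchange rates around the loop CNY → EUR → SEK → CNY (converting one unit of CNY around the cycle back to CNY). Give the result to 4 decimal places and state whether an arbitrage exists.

Around CNY → EUR → SEK → CNY: 1 ÷ 7.67503 ÷ 0.0799192 × 0.590484 = 0.962669
Product < 1; profitable direction is CNY → SEK → EUR → CNY.

0.9627 (arbitrage exists)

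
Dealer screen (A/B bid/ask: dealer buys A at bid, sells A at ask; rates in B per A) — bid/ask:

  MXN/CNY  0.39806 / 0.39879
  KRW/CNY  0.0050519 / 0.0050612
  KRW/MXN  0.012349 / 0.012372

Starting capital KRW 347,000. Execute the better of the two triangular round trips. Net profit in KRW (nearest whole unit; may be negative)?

Net profit: KRW 8,304

Best loop KRW → CNY → MXN → KRW:
KRW 347,000 × 0.0050519 (sell KRW at bid) = CNY 1,753.01
CNY 1,753.01 ÷ 0.39879 (buy MXN at ask) = MXN 4,395.82
MXN 4,395.82 ÷ 0.012372 (buy KRW at ask) = KRW 355,304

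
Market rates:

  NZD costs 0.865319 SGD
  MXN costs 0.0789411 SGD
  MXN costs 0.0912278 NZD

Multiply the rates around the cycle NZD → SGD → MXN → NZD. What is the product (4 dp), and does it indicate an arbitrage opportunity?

1.0000 (no arbitrage)

Around NZD → SGD → MXN → NZD: 1 × 0.865319 ÷ 0.0789411 × 0.0912278 = 1.000001
Product ≈ 1 (deviation 0.000%, within rounding noise).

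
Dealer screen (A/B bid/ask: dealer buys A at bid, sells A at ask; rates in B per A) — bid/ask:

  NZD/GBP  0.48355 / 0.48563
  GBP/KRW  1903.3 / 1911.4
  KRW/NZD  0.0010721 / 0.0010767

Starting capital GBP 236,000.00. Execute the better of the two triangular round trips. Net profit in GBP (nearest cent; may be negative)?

Net profit: GBP 134.91

Best loop GBP → NZD → KRW → GBP:
GBP 236,000.00 ÷ 0.48563 (buy NZD at ask) = NZD 485,966.68
NZD 485,966.68 ÷ 0.0010767 (buy KRW at ask) = KRW 451,348,270
KRW 451,348,270 ÷ 1911.4 (buy GBP at ask) = GBP 236,134.91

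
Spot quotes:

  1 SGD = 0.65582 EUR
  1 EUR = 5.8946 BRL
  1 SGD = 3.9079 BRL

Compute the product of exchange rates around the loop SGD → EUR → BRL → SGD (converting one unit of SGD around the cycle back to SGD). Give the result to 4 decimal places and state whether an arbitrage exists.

Around SGD → EUR → BRL → SGD: 1 × 0.65582 × 5.8946 ÷ 3.9079 = 0.989226
Product < 1; profitable direction is SGD → BRL → EUR → SGD.

0.9892 (arbitrage exists)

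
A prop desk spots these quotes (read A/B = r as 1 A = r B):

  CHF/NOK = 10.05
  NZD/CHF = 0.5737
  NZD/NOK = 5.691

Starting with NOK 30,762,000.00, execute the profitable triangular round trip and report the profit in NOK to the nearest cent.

Profitable loop is NOK → NZD → CHF → NOK:
NOK 30,762,000.00 ÷ 5.691 = NZD 5,405,376.91
NZD 5,405,376.91 × 0.5737 = CHF 3,101,064.73
CHF 3,101,064.73 × 10.05 = NOK 31,165,700.57
Profit = NOK 31,165,700.57 − NOK 30,762,000.00

Profit: NOK 403,700.57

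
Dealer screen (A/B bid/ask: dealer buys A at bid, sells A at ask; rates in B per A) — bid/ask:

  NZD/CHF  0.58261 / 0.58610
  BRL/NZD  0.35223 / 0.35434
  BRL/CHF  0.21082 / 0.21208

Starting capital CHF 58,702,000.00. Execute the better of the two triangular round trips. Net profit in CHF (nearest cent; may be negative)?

Best loop CHF → NZD → BRL → CHF:
CHF 58,702,000.00 ÷ 0.58610 (buy NZD at ask) = NZD 100,156,969.80
NZD 100,156,969.80 ÷ 0.35434 (buy BRL at ask) = BRL 282,657,813.97
BRL 282,657,813.97 × 0.21082 (sell BRL at bid) = CHF 59,589,920.34

Net profit: CHF 887,920.34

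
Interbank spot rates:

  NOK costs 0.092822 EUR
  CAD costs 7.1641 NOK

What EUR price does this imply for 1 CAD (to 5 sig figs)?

1 CAD × 7.1641 = 7.1641 NOK
7.1641 NOK × 0.092822 = 0.664986 EUR

CAD/EUR = 0.66499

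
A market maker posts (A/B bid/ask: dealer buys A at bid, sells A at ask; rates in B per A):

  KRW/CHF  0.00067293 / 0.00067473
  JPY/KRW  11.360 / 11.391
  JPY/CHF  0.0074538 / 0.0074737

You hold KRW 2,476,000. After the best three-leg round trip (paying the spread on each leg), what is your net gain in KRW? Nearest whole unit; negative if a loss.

Net profit: KRW 56,580

Best loop KRW → CHF → JPY → KRW:
KRW 2,476,000 × 0.00067293 (sell KRW at bid) = CHF 1,666.17
CHF 1,666.17 ÷ 0.0074737 (buy JPY at ask) = JPY 222,938
JPY 222,938 × 11.360 (sell JPY at bid) = KRW 2,532,580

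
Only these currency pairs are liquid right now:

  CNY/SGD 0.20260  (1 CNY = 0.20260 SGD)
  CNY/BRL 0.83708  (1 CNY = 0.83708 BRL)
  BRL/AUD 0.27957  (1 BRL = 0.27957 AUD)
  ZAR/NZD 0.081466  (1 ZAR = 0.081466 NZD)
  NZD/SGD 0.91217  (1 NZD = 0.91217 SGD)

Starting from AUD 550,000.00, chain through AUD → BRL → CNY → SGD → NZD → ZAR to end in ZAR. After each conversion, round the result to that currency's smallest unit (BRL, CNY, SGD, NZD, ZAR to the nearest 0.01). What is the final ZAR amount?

AUD 550,000.00 ÷ 0.27957 = BRL 1,967,306.94
BRL 1,967,306.94 ÷ 0.83708 = CNY 2,350,201.82
CNY 2,350,201.82 × 0.20260 = SGD 476,150.89
SGD 476,150.89 ÷ 0.91217 = NZD 521,997.97
NZD 521,997.97 ÷ 0.081466 = ZAR 6,407,556.16

ZAR 6,407,556.16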